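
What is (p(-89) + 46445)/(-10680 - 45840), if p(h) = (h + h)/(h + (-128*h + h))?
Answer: -1463017/1780380 ≈ -0.82174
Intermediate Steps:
p(h) = -1/63 (p(h) = (2*h)/(h - 127*h) = (2*h)/((-126*h)) = (2*h)*(-1/(126*h)) = -1/63)
(p(-89) + 46445)/(-10680 - 45840) = (-1/63 + 46445)/(-10680 - 45840) = (2926034/63)/(-56520) = (2926034/63)*(-1/56520) = -1463017/1780380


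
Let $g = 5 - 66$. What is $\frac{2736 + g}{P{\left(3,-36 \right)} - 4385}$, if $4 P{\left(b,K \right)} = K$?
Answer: $- \frac{2675}{4394} \approx -0.60878$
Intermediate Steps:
$P{\left(b,K \right)} = \frac{K}{4}$
$g = -61$ ($g = 5 - 66 = -61$)
$\frac{2736 + g}{P{\left(3,-36 \right)} - 4385} = \frac{2736 - 61}{\frac{1}{4} \left(-36\right) - 4385} = \frac{2675}{-9 - 4385} = \frac{2675}{-4394} = 2675 \left(- \frac{1}{4394}\right) = - \frac{2675}{4394}$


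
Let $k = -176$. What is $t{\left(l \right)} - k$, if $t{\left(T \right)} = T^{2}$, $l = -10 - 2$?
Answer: $320$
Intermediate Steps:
$l = -12$
$t{\left(l \right)} - k = \left(-12\right)^{2} - -176 = 144 + 176 = 320$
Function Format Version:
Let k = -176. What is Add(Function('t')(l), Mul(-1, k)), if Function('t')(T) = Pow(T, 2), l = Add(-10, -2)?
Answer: 320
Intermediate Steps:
l = -12
Add(Function('t')(l), Mul(-1, k)) = Add(Pow(-12, 2), Mul(-1, -176)) = Add(144, 176) = 320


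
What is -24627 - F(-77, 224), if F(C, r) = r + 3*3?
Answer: -24860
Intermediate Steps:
F(C, r) = 9 + r (F(C, r) = r + 9 = 9 + r)
-24627 - F(-77, 224) = -24627 - (9 + 224) = -24627 - 1*233 = -24627 - 233 = -24860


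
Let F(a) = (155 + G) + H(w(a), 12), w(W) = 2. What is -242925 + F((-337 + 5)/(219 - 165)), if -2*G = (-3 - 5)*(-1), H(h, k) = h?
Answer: -242772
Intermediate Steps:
G = -4 (G = -(-3 - 5)*(-1)/2 = -(-4)*(-1) = -½*8 = -4)
F(a) = 153 (F(a) = (155 - 4) + 2 = 151 + 2 = 153)
-242925 + F((-337 + 5)/(219 - 165)) = -242925 + 153 = -242772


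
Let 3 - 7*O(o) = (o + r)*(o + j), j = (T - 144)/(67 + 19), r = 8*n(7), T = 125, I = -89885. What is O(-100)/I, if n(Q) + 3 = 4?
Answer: 79269/5411077 ≈ 0.014649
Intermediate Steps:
n(Q) = 1 (n(Q) = -3 + 4 = 1)
r = 8 (r = 8*1 = 8)
j = -19/86 (j = (125 - 144)/(67 + 19) = -19/86 ≈ -0.22093)
O(o) = 3/7 - (8 + o)*(-19/86 + o)/7 (O(o) = 3/7 - (o + 8)*(o - 19/86)/7 = 3/7 - (8 + o)*(-19/86 + o)/7)
O(-100)/I = (205/301 - 669/602*(-100) - 1/7*(-100)**2)/(-89885) = (205/301 + 33450/301 - 1/7*10000)*(-1/89885) = (205/301 + 33450/301 - 10000/7)*(-1/89885) = -396345/301*(-1/89885) = 79269/5411077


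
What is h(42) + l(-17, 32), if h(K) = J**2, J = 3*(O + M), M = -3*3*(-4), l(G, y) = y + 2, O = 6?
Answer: 15910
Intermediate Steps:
l(G, y) = 2 + y
M = 36 (M = -9*(-4) = 36)
J = 126 (J = 3*(6 + 36) = 3*42 = 126)
h(K) = 15876 (h(K) = 126**2 = 15876)
h(42) + l(-17, 32) = 15876 + (2 + 32) = 15876 + 34 = 15910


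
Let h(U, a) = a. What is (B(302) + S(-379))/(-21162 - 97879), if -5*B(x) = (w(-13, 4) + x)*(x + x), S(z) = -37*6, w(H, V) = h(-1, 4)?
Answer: 185934/595205 ≈ 0.31239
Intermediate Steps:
w(H, V) = 4
S(z) = -222
B(x) = -2*x*(4 + x)/5 (B(x) = -(4 + x)*(x + x)/5 = -(4 + x)*2*x/5 = -2*x*(4 + x)/5)
(B(302) + S(-379))/(-21162 - 97879) = (-2/5*302*(4 + 302) - 222)/(-21162 - 97879) = (-2/5*302*306 - 222)/(-119041) = (-184824/5 - 222)*(-1/119041) = -185934/5*(-1/119041) = 185934/595205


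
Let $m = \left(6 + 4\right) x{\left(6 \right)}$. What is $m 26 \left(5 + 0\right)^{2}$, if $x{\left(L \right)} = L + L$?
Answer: $78000$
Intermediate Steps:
$x{\left(L \right)} = 2 L$
$m = 120$ ($m = \left(6 + 4\right) 2 \cdot 6 = 10 \cdot 12 = 120$)
$m 26 \left(5 + 0\right)^{2} = 120 \cdot 26 \left(5 + 0\right)^{2} = 3120 \cdot 5^{2} = 3120 \cdot 25 = 78000$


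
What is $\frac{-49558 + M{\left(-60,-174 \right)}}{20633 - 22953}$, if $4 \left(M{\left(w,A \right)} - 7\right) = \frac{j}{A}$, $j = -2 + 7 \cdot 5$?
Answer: $\frac{11495843}{538240} \approx 21.358$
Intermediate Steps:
$j = 33$ ($j = -2 + 35 = 33$)
$M{\left(w,A \right)} = 7 + \frac{33}{4 A}$ ($M{\left(w,A \right)} = 7 + \frac{33 \frac{1}{A}}{4} = 7 + \frac{33}{4 A}$)
$\frac{-49558 + M{\left(-60,-174 \right)}}{20633 - 22953} = \frac{-49558 + \left(7 + \frac{33}{4 \left(-174\right)}\right)}{20633 - 22953} = \frac{-49558 + \left(7 + \frac{33}{4} \left(- \frac{1}{174}\right)\right)}{-2320} = \left(-49558 + \left(7 - \frac{11}{232}\right)\right) \left(- \frac{1}{2320}\right) = \left(-49558 + \frac{1613}{232}\right) \left(- \frac{1}{2320}\right) = \left(- \frac{11495843}{232}\right) \left(- \frac{1}{2320}\right) = \frac{11495843}{538240}$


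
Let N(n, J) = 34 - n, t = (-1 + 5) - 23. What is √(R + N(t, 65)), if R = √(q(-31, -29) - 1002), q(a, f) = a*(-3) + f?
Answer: √(53 + I*√938) ≈ 7.5569 + 2.0264*I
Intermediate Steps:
t = -19 (t = 4 - 23 = -19)
q(a, f) = f - 3*a (q(a, f) = -3*a + f = f - 3*a)
R = I*√938 (R = √((-29 - 3*(-31)) - 1002) = √((-29 + 93) - 1002) = √(64 - 1002) = √(-938) = I*√938 ≈ 30.627*I)
√(R + N(t, 65)) = √(I*√938 + (34 - 1*(-19))) = √(I*√938 + (34 + 19)) = √(I*√938 + 53) = √(53 + I*√938)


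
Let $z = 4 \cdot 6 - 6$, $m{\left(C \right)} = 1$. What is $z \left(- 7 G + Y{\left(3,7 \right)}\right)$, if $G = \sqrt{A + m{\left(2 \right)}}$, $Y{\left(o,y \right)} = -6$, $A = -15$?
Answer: $-108 - 126 i \sqrt{14} \approx -108.0 - 471.45 i$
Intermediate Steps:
$z = 18$ ($z = 24 - 6 = 18$)
$G = i \sqrt{14}$ ($G = \sqrt{-15 + 1} = \sqrt{-14} = i \sqrt{14} \approx 3.7417 i$)
$z \left(- 7 G + Y{\left(3,7 \right)}\right) = 18 \left(- 7 i \sqrt{14} - 6\right) = 18 \left(-6 - 7 i \sqrt{14}\right) = -108 - 126 i \sqrt{14}$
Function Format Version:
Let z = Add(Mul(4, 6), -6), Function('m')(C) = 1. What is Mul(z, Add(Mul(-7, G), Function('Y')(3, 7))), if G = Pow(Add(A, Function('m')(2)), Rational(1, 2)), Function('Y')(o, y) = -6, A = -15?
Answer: Add(-108, Mul(-126, I, Pow(14, Rational(1, 2)))) ≈ Add(-108.00, Mul(-471.45, I))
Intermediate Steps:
z = 18 (z = Add(24, -6) = 18)
G = Mul(I, Pow(14, Rational(1, 2))) (G = Pow(Add(-15, 1), Rational(1, 2)) = Pow(-14, Rational(1, 2)) = Mul(I, Pow(14, Rational(1, 2))) ≈ Mul(3.7417, I))
Mul(z, Add(Mul(-7, G), Function('Y')(3, 7))) = Mul(18, Add(Mul(-7, Mul(I, Pow(14, Rational(1, 2)))), -6)) = Mul(18, Add(Mul(-7, I, Pow(14, Rational(1, 2))), -6)) = Mul(18, Add(-6, Mul(-7, I, Pow(14, Rational(1, 2))))) = Add(-108, Mul(-126, I, Pow(14, Rational(1, 2))))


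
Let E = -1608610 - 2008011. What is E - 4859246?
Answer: -8475867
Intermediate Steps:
E = -3616621
E - 4859246 = -3616621 - 4859246 = -8475867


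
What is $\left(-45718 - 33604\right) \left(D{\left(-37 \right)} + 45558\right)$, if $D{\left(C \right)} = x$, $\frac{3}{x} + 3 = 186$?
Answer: $- \frac{220438931558}{61} \approx -3.6138 \cdot 10^{9}$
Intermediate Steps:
$x = \frac{1}{61}$ ($x = \frac{3}{-3 + 186} = \frac{3}{183} = 3 \cdot \frac{1}{183} = \frac{1}{61} \approx 0.016393$)
$D{\left(C \right)} = \frac{1}{61}$
$\left(-45718 - 33604\right) \left(D{\left(-37 \right)} + 45558\right) = \left(-45718 - 33604\right) \left(\frac{1}{61} + 45558\right) = \left(-79322\right) \frac{2779039}{61} = - \frac{220438931558}{61}$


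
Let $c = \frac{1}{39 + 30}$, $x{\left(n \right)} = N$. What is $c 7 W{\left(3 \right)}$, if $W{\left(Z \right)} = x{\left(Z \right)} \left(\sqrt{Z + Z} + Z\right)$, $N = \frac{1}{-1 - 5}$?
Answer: $- \frac{7}{138} - \frac{7 \sqrt{6}}{414} \approx -0.092141$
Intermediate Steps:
$N = - \frac{1}{6}$ ($N = \frac{1}{-6} = - \frac{1}{6} \approx -0.16667$)
$x{\left(n \right)} = - \frac{1}{6}$
$W{\left(Z \right)} = - \frac{Z}{6} - \frac{\sqrt{2} \sqrt{Z}}{6}$ ($W{\left(Z \right)} = - \frac{\sqrt{Z + Z} + Z}{6} = - \frac{\sqrt{2 Z} + Z}{6} = - \frac{\sqrt{2} \sqrt{Z} + Z}{6} = - \frac{Z + \sqrt{2} \sqrt{Z}}{6} = - \frac{Z}{6} - \frac{\sqrt{2} \sqrt{Z}}{6}$)
$c = \frac{1}{69} \approx 0.014493$
$c 7 W{\left(3 \right)} = \frac{1}{69} \cdot 7 \left(\left(- \frac{1}{6}\right) 3 - \frac{\sqrt{2} \sqrt{3}}{6}\right) = \frac{7 \left(- \frac{1}{2} - \frac{\sqrt{6}}{6}\right)}{69} = - \frac{7}{138} - \frac{7 \sqrt{6}}{414}$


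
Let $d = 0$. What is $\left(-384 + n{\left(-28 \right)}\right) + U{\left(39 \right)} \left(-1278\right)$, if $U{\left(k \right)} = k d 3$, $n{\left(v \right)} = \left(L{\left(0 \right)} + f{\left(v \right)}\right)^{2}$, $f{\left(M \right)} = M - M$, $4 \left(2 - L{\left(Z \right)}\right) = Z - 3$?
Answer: $- \frac{6023}{16} \approx -376.44$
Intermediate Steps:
$L{\left(Z \right)} = \frac{11}{4} - \frac{Z}{4}$ ($L{\left(Z \right)} = 2 - \frac{Z - 3}{4} = 2 - \frac{-3 + Z}{4} = 2 - \left(- \frac{3}{4} + \frac{Z}{4}\right) = \frac{11}{4} - \frac{Z}{4}$)
$f{\left(M \right)} = 0$
$n{\left(v \right)} = \frac{121}{16}$ ($n{\left(v \right)} = \left(\left(\frac{11}{4} - 0\right) + 0\right)^{2} = \left(\left(\frac{11}{4} + 0\right) + 0\right)^{2} = \left(\frac{11}{4} + 0\right)^{2} = \left(\frac{11}{4}\right)^{2} = \frac{121}{16}$)
$U{\left(k \right)} = 0$ ($U{\left(k \right)} = k 0 \cdot 3 = 0 \cdot 3 = 0$)
$\left(-384 + n{\left(-28 \right)}\right) + U{\left(39 \right)} \left(-1278\right) = \left(-384 + \frac{121}{16}\right) + 0 \left(-1278\right) = - \frac{6023}{16} + 0 = - \frac{6023}{16}$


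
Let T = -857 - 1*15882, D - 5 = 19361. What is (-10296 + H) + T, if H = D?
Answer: -7669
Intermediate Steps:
D = 19366 (D = 5 + 19361 = 19366)
H = 19366
T = -16739 (T = -857 - 15882 = -16739)
(-10296 + H) + T = (-10296 + 19366) - 16739 = 9070 - 16739 = -7669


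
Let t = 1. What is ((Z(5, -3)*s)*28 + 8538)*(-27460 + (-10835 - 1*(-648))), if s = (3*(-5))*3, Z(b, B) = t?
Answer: -273994866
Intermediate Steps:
Z(b, B) = 1
s = -45 (s = -15*3 = -45)
((Z(5, -3)*s)*28 + 8538)*(-27460 + (-10835 - 1*(-648))) = ((1*(-45))*28 + 8538)*(-27460 + (-10835 - 1*(-648))) = (-45*28 + 8538)*(-27460 + (-10835 + 648)) = (-1260 + 8538)*(-27460 - 10187) = 7278*(-37647) = -273994866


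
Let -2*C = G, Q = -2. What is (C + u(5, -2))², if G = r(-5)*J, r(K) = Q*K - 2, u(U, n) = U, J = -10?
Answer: 2025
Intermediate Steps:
r(K) = -2 - 2*K (r(K) = -2*K - 2 = -2 - 2*K)
G = -80 (G = (-2 - 2*(-5))*(-10) = (-2 + 10)*(-10) = 8*(-10) = -80)
C = 40 (C = -½*(-80) = 40)
(C + u(5, -2))² = (40 + 5)² = 45² = 2025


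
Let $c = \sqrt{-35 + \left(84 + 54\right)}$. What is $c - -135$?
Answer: $135 + \sqrt{103} \approx 145.15$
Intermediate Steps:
$c = \sqrt{103}$ ($c = \sqrt{-35 + 138} = \sqrt{103} \approx 10.149$)
$c - -135 = \sqrt{103} - -135 = \sqrt{103} + 135 = 135 + \sqrt{103}$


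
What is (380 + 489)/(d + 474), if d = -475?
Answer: -869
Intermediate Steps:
(380 + 489)/(d + 474) = (380 + 489)/(-475 + 474) = 869/(-1) = -1*869 = -869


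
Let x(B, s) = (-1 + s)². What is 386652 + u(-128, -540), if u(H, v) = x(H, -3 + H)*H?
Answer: -1843620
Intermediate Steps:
u(H, v) = H*(-4 + H)² (u(H, v) = (-1 + (-3 + H))²*H = (-4 + H)²*H = H*(-4 + H)²)
386652 + u(-128, -540) = 386652 - 128*(-4 - 128)² = 386652 - 128*(-132)² = 386652 - 128*17424 = 386652 - 2230272 = -1843620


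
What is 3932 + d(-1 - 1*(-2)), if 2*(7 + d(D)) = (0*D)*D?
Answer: 3925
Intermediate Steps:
d(D) = -7 (d(D) = -7 + ((0*D)*D)/2 = -7 + (0*D)/2 = -7 + (1/2)*0 = -7 + 0 = -7)
3932 + d(-1 - 1*(-2)) = 3932 - 7 = 3925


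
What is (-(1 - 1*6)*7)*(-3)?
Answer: -105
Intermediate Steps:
(-(1 - 1*6)*7)*(-3) = (-(1 - 6)*7)*(-3) = (-1*(-5)*7)*(-3) = (5*7)*(-3) = 35*(-3) = -105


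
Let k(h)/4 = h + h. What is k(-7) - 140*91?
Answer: -12796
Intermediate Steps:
k(h) = 8*h (k(h) = 4*(h + h) = 4*(2*h) = 8*h)
k(-7) - 140*91 = 8*(-7) - 140*91 = -56 - 12740 = -12796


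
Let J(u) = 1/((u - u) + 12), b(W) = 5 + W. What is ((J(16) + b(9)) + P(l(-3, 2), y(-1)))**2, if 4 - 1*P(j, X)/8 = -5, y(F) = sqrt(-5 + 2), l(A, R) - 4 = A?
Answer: 1067089/144 ≈ 7410.3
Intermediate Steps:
l(A, R) = 4 + A
y(F) = I*sqrt(3) (y(F) = sqrt(-3) = I*sqrt(3))
P(j, X) = 72 (P(j, X) = 32 - 8*(-5) = 32 + 40 = 72)
J(u) = 1/12 (J(u) = 1/(0 + 12) = 1/12)
((J(16) + b(9)) + P(l(-3, 2), y(-1)))**2 = ((1/12 + (5 + 9)) + 72)**2 = ((1/12 + 14) + 72)**2 = (169/12 + 72)**2 = (1033/12)**2 = 1067089/144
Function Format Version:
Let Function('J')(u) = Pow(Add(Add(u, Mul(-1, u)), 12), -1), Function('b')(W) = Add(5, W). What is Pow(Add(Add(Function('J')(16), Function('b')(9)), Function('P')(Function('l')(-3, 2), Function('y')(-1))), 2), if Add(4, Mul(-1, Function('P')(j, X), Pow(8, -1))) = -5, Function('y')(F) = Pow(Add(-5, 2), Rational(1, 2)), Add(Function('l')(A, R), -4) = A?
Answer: Rational(1067089, 144) ≈ 7410.3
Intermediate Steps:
Function('l')(A, R) = Add(4, A)
Function('y')(F) = Mul(I, Pow(3, Rational(1, 2))) (Function('y')(F) = Pow(-3, Rational(1, 2)) = Mul(I, Pow(3, Rational(1, 2))))
Function('P')(j, X) = 72 (Function('P')(j, X) = Add(32, Mul(-8, -5)) = Add(32, 40) = 72)
Function('J')(u) = Rational(1, 12) (Function('J')(u) = Pow(Add(0, 12), -1) = Pow(12, -1) = Rational(1, 12))
Pow(Add(Add(Function('J')(16), Function('b')(9)), Function('P')(Function('l')(-3, 2), Function('y')(-1))), 2) = Pow(Add(Add(Rational(1, 12), Add(5, 9)), 72), 2) = Pow(Add(Add(Rational(1, 12), 14), 72), 2) = Pow(Add(Rational(169, 12), 72), 2) = Pow(Rational(1033, 12), 2) = Rational(1067089, 144)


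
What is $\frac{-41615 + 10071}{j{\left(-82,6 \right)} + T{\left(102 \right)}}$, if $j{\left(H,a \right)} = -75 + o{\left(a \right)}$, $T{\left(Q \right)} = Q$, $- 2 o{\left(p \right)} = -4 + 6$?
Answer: $- \frac{15772}{13} \approx -1213.2$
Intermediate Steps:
$o{\left(p \right)} = -1$ ($o{\left(p \right)} = - \frac{-4 + 6}{2} = \left(- \frac{1}{2}\right) 2 = -1$)
$j{\left(H,a \right)} = -76$ ($j{\left(H,a \right)} = -75 - 1 = -76$)
$\frac{-41615 + 10071}{j{\left(-82,6 \right)} + T{\left(102 \right)}} = \frac{-41615 + 10071}{-76 + 102} = - \frac{31544}{26} = \left(-31544\right) \frac{1}{26} = - \frac{15772}{13}$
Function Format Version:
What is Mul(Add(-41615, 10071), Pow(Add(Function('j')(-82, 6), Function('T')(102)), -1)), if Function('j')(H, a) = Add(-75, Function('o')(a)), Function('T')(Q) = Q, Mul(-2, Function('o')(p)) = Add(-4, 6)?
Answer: Rational(-15772, 13) ≈ -1213.2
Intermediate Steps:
Function('o')(p) = -1 (Function('o')(p) = Mul(Rational(-1, 2), Add(-4, 6)) = Mul(Rational(-1, 2), 2) = -1)
Function('j')(H, a) = -76 (Function('j')(H, a) = Add(-75, -1) = -76)
Mul(Add(-41615, 10071), Pow(Add(Function('j')(-82, 6), Function('T')(102)), -1)) = Mul(Add(-41615, 10071), Pow(Add(-76, 102), -1)) = Mul(-31544, Pow(26, -1)) = Mul(-31544, Rational(1, 26)) = Rational(-15772, 13)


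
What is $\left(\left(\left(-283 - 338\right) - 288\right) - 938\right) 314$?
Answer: $-579958$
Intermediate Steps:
$\left(\left(\left(-283 - 338\right) - 288\right) - 938\right) 314 = \left(\left(-621 - 288\right) - 938\right) 314 = \left(-909 - 938\right) 314 = \left(-1847\right) 314 = -579958$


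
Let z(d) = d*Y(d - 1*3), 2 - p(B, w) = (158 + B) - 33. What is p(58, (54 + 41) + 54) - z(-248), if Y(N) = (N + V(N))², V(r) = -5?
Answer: 16252747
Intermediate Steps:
Y(N) = (-5 + N)² (Y(N) = (N - 5)² = (-5 + N)²)
p(B, w) = -123 - B (p(B, w) = 2 - ((158 + B) - 33) = 2 - (125 + B) = 2 + (-125 - B) = -123 - B)
z(d) = d*(-8 + d)² (z(d) = d*(-5 + (d - 1*3))² = d*(-5 + (d - 3))² = d*(-5 + (-3 + d))² = d*(-8 + d)²)
p(58, (54 + 41) + 54) - z(-248) = (-123 - 1*58) - (-248)*(-8 - 248)² = (-123 - 58) - (-248)*(-256)² = -181 - (-248)*65536 = -181 - 1*(-16252928) = -181 + 16252928 = 16252747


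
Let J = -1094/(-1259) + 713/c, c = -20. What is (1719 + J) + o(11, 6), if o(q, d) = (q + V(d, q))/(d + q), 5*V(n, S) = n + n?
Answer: 721284173/428060 ≈ 1685.0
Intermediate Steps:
V(n, S) = 2*n/5 (V(n, S) = (n + n)/5 = (2*n)/5 = 2*n/5)
J = -875787/25180 (J = -1094/(-1259) + 713/(-20) = -1094*(-1/1259) + 713*(-1/20) = 1094/1259 - 713/20 = -875787/25180 ≈ -34.781)
o(q, d) = (q + 2*d/5)/(d + q)
(1719 + J) + o(11, 6) = (1719 - 875787/25180) + (11 + (⅖)*6)/(6 + 11) = 42408633/25180 + (11 + 12/5)/17 = 42408633/25180 + (1/17)*(67/5) = 42408633/25180 + 67/85 = 721284173/428060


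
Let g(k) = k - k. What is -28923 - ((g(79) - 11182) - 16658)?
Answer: -1083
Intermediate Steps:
g(k) = 0
-28923 - ((g(79) - 11182) - 16658) = -28923 - ((0 - 11182) - 16658) = -28923 - (-11182 - 16658) = -28923 - 1*(-27840) = -28923 + 27840 = -1083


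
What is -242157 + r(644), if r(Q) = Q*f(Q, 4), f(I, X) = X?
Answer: -239581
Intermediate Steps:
r(Q) = 4*Q (r(Q) = Q*4 = 4*Q)
-242157 + r(644) = -242157 + 4*644 = -242157 + 2576 = -239581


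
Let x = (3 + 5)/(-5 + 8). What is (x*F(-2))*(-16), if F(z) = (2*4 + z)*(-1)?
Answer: 256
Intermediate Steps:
x = 8/3 ≈ 2.6667
F(z) = -8 - z (F(z) = (8 + z)*(-1) = -8 - z)
(x*F(-2))*(-16) = (8*(-8 - 1*(-2))/3)*(-16) = (8*(-8 + 2)/3)*(-16) = ((8/3)*(-6))*(-16) = -16*(-16) = 256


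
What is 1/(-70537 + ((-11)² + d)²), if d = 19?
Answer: -1/50937 ≈ -1.9632e-5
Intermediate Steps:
1/(-70537 + ((-11)² + d)²) = 1/(-70537 + ((-11)² + 19)²) = 1/(-70537 + (121 + 19)²) = 1/(-70537 + 140²) = 1/(-70537 + 19600) = 1/(-50937) = -1/50937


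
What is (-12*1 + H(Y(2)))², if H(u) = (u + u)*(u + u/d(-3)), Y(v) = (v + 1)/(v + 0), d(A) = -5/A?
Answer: 576/25 ≈ 23.040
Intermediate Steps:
Y(v) = (1 + v)/v
H(u) = 16*u²/5 (H(u) = (u + u)*(u + u/((-5/(-3)))) = (2*u)*(u + u/((-5*(-⅓)))) = (2*u)*(u + u/(5/3)) = (2*u)*(u + u*(⅗)) = (2*u)*(u + 3*u/5) = (2*u)*(8*u/5) = 16*u²/5)
(-12*1 + H(Y(2)))² = (-12*1 + 16*((1 + 2)/2)²/5)² = (-12 + 16*((½)*3)²/5)² = (-12 + 16*(3/2)²/5)² = (-12 + (16/5)*(9/4))² = (-12 + 36/5)² = (-24/5)² = 576/25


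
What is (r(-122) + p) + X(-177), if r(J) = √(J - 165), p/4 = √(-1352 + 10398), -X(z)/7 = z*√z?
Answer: 4*√9046 + I*√287 + 1239*I*√177 ≈ 380.44 + 16501.0*I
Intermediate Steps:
X(z) = -7*z^(3/2) (X(z) = -7*z*√z = -7*z^(3/2))
p = 4*√9046 (p = 4*√(-1352 + 10398) = 4*√9046 ≈ 380.44)
r(J) = √(-165 + J)
(r(-122) + p) + X(-177) = (√(-165 - 122) + 4*√9046) - (-1239)*I*√177 = (√(-287) + 4*√9046) - (-1239)*I*√177 = (I*√287 + 4*√9046) + 1239*I*√177 = (4*√9046 + I*√287) + 1239*I*√177 = 4*√9046 + I*√287 + 1239*I*√177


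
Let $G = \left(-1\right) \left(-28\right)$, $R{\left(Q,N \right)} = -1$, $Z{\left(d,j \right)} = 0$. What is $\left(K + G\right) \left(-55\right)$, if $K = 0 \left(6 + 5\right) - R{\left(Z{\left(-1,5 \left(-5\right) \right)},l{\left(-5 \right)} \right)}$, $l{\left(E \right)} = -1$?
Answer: $-1595$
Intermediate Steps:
$G = 28$
$K = 1$ ($K = 0 \left(6 + 5\right) - -1 = 0 \cdot 11 + 1 = 0 + 1 = 1$)
$\left(K + G\right) \left(-55\right) = \left(1 + 28\right) \left(-55\right) = 29 \left(-55\right) = -1595$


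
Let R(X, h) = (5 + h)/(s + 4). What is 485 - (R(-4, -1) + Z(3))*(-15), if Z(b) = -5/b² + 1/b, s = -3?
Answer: 1625/3 ≈ 541.67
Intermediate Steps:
Z(b) = 1/b - 5/b² (Z(b) = -5/b² + 1/b = 1/b - 5/b²)
R(X, h) = 5 + h (R(X, h) = (5 + h)/(-3 + 4) = (5 + h)/1 = (5 + h)*1 = 5 + h)
485 - (R(-4, -1) + Z(3))*(-15) = 485 - ((5 - 1) + (-5 + 3)/3²)*(-15) = 485 - (4 + (⅑)*(-2))*(-15) = 485 - (4 - 2/9)*(-15) = 485 - 34*(-15)/9 = 485 - 1*(-170/3) = 485 + 170/3 = 1625/3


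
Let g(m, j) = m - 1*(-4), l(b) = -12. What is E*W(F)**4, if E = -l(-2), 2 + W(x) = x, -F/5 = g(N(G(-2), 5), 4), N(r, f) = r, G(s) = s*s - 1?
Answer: 22489932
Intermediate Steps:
G(s) = -1 + s**2 (G(s) = s**2 - 1 = -1 + s**2)
g(m, j) = 4 + m (g(m, j) = m + 4 = 4 + m)
F = -35 (F = -5*(4 + (-1 + (-2)**2)) = -5*(4 + (-1 + 4)) = -5*(4 + 3) = -5*7 = -35)
W(x) = -2 + x
E = 12 (E = -1*(-12) = 12)
E*W(F)**4 = 12*(-2 - 35)**4 = 12*(-37)**4 = 12*1874161 = 22489932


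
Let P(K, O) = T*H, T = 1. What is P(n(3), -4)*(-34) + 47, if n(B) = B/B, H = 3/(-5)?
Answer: 337/5 ≈ 67.400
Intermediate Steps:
H = -⅗ (H = 3*(-⅕) = -⅗ ≈ -0.60000)
n(B) = 1
P(K, O) = -⅗ (P(K, O) = 1*(-⅗) = -⅗)
P(n(3), -4)*(-34) + 47 = -⅗*(-34) + 47 = 102/5 + 47 = 337/5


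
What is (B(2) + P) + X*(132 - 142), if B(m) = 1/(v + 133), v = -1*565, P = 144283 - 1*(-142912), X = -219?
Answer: 125014319/432 ≈ 2.8939e+5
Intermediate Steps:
P = 287195 (P = 144283 + 142912 = 287195)
v = -565
B(m) = -1/432 (B(m) = 1/(-565 + 133) = 1/(-432) = -1/432)
(B(2) + P) + X*(132 - 142) = (-1/432 + 287195) - 219*(132 - 142) = 124068239/432 - 219*(-10) = 124068239/432 + 2190 = 125014319/432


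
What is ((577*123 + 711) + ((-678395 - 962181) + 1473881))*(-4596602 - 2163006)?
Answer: 642250634904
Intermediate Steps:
((577*123 + 711) + ((-678395 - 962181) + 1473881))*(-4596602 - 2163006) = ((70971 + 711) + (-1640576 + 1473881))*(-6759608) = (71682 - 166695)*(-6759608) = -95013*(-6759608) = 642250634904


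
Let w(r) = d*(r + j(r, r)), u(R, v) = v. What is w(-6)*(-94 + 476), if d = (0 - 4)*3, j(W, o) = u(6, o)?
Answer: 55008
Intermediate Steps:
j(W, o) = o
d = -12 (d = -4*3 = -12)
w(r) = -24*r (w(r) = -12*(r + r) = -24*r)
w(-6)*(-94 + 476) = (-24*(-6))*(-94 + 476) = 144*382 = 55008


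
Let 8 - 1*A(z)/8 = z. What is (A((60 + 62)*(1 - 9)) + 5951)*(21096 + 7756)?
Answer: 398821196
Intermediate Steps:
A(z) = 64 - 8*z
(A((60 + 62)*(1 - 9)) + 5951)*(21096 + 7756) = ((64 - 8*(60 + 62)*(1 - 9)) + 5951)*(21096 + 7756) = ((64 - 976*(-8)) + 5951)*28852 = ((64 - 8*(-976)) + 5951)*28852 = ((64 + 7808) + 5951)*28852 = (7872 + 5951)*28852 = 13823*28852 = 398821196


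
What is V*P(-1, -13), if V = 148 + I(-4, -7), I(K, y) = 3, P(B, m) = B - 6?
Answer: -1057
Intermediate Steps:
P(B, m) = -6 + B
V = 151 (V = 148 + 3 = 151)
V*P(-1, -13) = 151*(-6 - 1) = 151*(-7) = -1057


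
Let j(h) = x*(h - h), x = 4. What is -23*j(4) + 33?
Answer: 33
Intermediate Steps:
j(h) = 0 (j(h) = 4*(h - h) = 4*0 = 0)
-23*j(4) + 33 = -23*0 + 33 = 0 + 33 = 33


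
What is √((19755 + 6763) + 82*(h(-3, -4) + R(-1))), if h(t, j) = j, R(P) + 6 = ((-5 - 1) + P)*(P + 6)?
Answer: 2*√5707 ≈ 151.09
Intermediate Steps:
R(P) = -6 + (-6 + P)*(6 + P) (R(P) = -6 + ((-5 - 1) + P)*(P + 6) = -6 + (-6 + P)*(6 + P))
√((19755 + 6763) + 82*(h(-3, -4) + R(-1))) = √((19755 + 6763) + 82*(-4 + (-42 + (-1)²))) = √(26518 + 82*(-4 + (-42 + 1))) = √(26518 + 82*(-4 - 41)) = √(26518 + 82*(-45)) = √(26518 - 3690) = √22828 = 2*√5707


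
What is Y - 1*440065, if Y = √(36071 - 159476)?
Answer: -440065 + I*√123405 ≈ -4.4007e+5 + 351.29*I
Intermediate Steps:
Y = I*√123405 (Y = √(-123405) = I*√123405 ≈ 351.29*I)
Y - 1*440065 = I*√123405 - 1*440065 = I*√123405 - 440065 = -440065 + I*√123405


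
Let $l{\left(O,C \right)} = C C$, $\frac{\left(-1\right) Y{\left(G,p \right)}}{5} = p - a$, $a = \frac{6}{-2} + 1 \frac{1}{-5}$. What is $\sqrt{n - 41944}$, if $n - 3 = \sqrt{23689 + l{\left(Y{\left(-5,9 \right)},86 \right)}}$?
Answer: $\sqrt{-41941 + \sqrt{31085}} \approx 204.36 i$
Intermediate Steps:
$a = - \frac{16}{5}$ ($a = 6 \left(- \frac{1}{2}\right) + 1 \left(- \frac{1}{5}\right) = -3 - \frac{1}{5} = - \frac{16}{5} \approx -3.2$)
$Y{\left(G,p \right)} = -16 - 5 p$ ($Y{\left(G,p \right)} = - 5 \left(p - - \frac{16}{5}\right) = - 5 \left(p + \frac{16}{5}\right) = - 5 \left(\frac{16}{5} + p\right) = -16 - 5 p$)
$l{\left(O,C \right)} = C^{2}$
$n = 3 + \sqrt{31085}$ ($n = 3 + \sqrt{23689 + 86^{2}} = 3 + \sqrt{23689 + 7396} = 3 + \sqrt{31085} \approx 179.31$)
$\sqrt{n - 41944} = \sqrt{\left(3 + \sqrt{31085}\right) - 41944} = \sqrt{-41941 + \sqrt{31085}}$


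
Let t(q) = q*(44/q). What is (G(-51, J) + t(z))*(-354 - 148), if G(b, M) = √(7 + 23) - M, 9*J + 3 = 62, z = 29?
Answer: -169174/9 - 502*√30 ≈ -21547.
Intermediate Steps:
J = 59/9 (J = -⅓ + (⅑)*62 = -⅓ + 62/9 = 59/9 ≈ 6.5556)
G(b, M) = √30 - M
t(q) = 44
(G(-51, J) + t(z))*(-354 - 148) = ((√30 - 1*59/9) + 44)*(-354 - 148) = ((√30 - 59/9) + 44)*(-502) = ((-59/9 + √30) + 44)*(-502) = (337/9 + √30)*(-502) = -169174/9 - 502*√30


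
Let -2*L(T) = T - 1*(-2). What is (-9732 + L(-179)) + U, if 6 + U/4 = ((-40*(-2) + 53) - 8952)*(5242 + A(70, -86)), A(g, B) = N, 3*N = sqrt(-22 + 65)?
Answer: -369852919/2 - 35276*sqrt(43)/3 ≈ -1.8500e+8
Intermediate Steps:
N = sqrt(43)/3 (N = sqrt(-22 + 65)/3 = sqrt(43)/3 ≈ 2.1858)
A(g, B) = sqrt(43)/3
L(T) = -1 - T/2 (L(T) = -(T - 1*(-2))/2 = -(T + 2)/2 = -(2 + T)/2 = -1 - T/2)
U = -184916816 - 35276*sqrt(43)/3 (U = -24 + 4*(((-40*(-2) + 53) - 8952)*(5242 + sqrt(43)/3)) = -24 + 4*(((80 + 53) - 8952)*(5242 + sqrt(43)/3)) = -24 + 4*((133 - 8952)*(5242 + sqrt(43)/3)) = -24 + 4*(-8819*(5242 + sqrt(43)/3)) = -24 + 4*(-46229198 - 8819*sqrt(43)/3) = -24 + (-184916792 - 35276*sqrt(43)/3) = -184916816 - 35276*sqrt(43)/3 ≈ -1.8499e+8)
(-9732 + L(-179)) + U = (-9732 + (-1 - 1/2*(-179))) + (-184916816 - 35276*sqrt(43)/3) = (-9732 + (-1 + 179/2)) + (-184916816 - 35276*sqrt(43)/3) = (-9732 + 177/2) + (-184916816 - 35276*sqrt(43)/3) = -19287/2 + (-184916816 - 35276*sqrt(43)/3) = -369852919/2 - 35276*sqrt(43)/3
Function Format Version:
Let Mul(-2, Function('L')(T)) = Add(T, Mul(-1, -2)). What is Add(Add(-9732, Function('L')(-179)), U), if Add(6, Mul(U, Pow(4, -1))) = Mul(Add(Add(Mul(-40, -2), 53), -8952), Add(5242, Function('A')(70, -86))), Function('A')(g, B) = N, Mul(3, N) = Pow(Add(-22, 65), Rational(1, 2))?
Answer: Add(Rational(-369852919, 2), Mul(Rational(-35276, 3), Pow(43, Rational(1, 2)))) ≈ -1.8500e+8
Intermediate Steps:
N = Mul(Rational(1, 3), Pow(43, Rational(1, 2))) (N = Mul(Rational(1, 3), Pow(Add(-22, 65), Rational(1, 2))) = Mul(Rational(1, 3), Pow(43, Rational(1, 2))) ≈ 2.1858)
Function('A')(g, B) = Mul(Rational(1, 3), Pow(43, Rational(1, 2)))
Function('L')(T) = Add(-1, Mul(Rational(-1, 2), T)) (Function('L')(T) = Mul(Rational(-1, 2), Add(T, Mul(-1, -2))) = Mul(Rational(-1, 2), Add(T, 2)) = Mul(Rational(-1, 2), Add(2, T)) = Add(-1, Mul(Rational(-1, 2), T)))
U = Add(-184916816, Mul(Rational(-35276, 3), Pow(43, Rational(1, 2)))) (U = Add(-24, Mul(4, Mul(Add(Add(Mul(-40, -2), 53), -8952), Add(5242, Mul(Rational(1, 3), Pow(43, Rational(1, 2))))))) = Add(-24, Mul(4, Mul(Add(Add(80, 53), -8952), Add(5242, Mul(Rational(1, 3), Pow(43, Rational(1, 2))))))) = Add(-24, Mul(4, Mul(Add(133, -8952), Add(5242, Mul(Rational(1, 3), Pow(43, Rational(1, 2))))))) = Add(-24, Mul(4, Mul(-8819, Add(5242, Mul(Rational(1, 3), Pow(43, Rational(1, 2))))))) = Add(-24, Mul(4, Add(-46229198, Mul(Rational(-8819, 3), Pow(43, Rational(1, 2)))))) = Add(-24, Add(-184916792, Mul(Rational(-35276, 3), Pow(43, Rational(1, 2))))) = Add(-184916816, Mul(Rational(-35276, 3), Pow(43, Rational(1, 2)))) ≈ -1.8499e+8)
Add(Add(-9732, Function('L')(-179)), U) = Add(Add(-9732, Add(-1, Mul(Rational(-1, 2), -179))), Add(-184916816, Mul(Rational(-35276, 3), Pow(43, Rational(1, 2))))) = Add(Add(-9732, Add(-1, Rational(179, 2))), Add(-184916816, Mul(Rational(-35276, 3), Pow(43, Rational(1, 2))))) = Add(Add(-9732, Rational(177, 2)), Add(-184916816, Mul(Rational(-35276, 3), Pow(43, Rational(1, 2))))) = Add(Rational(-19287, 2), Add(-184916816, Mul(Rational(-35276, 3), Pow(43, Rational(1, 2))))) = Add(Rational(-369852919, 2), Mul(Rational(-35276, 3), Pow(43, Rational(1, 2))))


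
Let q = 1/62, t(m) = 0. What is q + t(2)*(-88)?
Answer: 1/62 ≈ 0.016129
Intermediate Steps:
q = 1/62 ≈ 0.016129
q + t(2)*(-88) = 1/62 + 0*(-88) = 1/62 + 0 = 1/62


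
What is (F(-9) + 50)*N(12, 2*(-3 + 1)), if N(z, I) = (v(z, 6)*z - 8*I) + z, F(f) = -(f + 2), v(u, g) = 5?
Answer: 5928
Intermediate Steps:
F(f) = -2 - f (F(f) = -(2 + f) = -2 - f)
N(z, I) = -8*I + 6*z (N(z, I) = (5*z - 8*I) + z = (-8*I + 5*z) + z = -8*I + 6*z)
(F(-9) + 50)*N(12, 2*(-3 + 1)) = ((-2 - 1*(-9)) + 50)*(-16*(-3 + 1) + 6*12) = ((-2 + 9) + 50)*(-16*(-2) + 72) = (7 + 50)*(-8*(-4) + 72) = 57*(32 + 72) = 57*104 = 5928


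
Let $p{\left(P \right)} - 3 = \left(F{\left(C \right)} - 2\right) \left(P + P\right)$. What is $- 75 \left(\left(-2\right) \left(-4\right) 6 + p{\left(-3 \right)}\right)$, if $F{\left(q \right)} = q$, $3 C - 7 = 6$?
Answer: $-2775$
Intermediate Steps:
$C = \frac{13}{3}$ ($C = \frac{7}{3} + \frac{1}{3} \cdot 6 = \frac{7}{3} + 2 = \frac{13}{3} \approx 4.3333$)
$p{\left(P \right)} = 3 + \frac{14 P}{3}$ ($p{\left(P \right)} = 3 + \left(\frac{13}{3} - 2\right) \left(P + P\right) = 3 + \frac{7 \cdot 2 P}{3} = 3 + \frac{14 P}{3}$)
$- 75 \left(\left(-2\right) \left(-4\right) 6 + p{\left(-3 \right)}\right) = - 75 \left(\left(-2\right) \left(-4\right) 6 + \left(3 + \frac{14}{3} \left(-3\right)\right)\right) = - 75 \left(8 \cdot 6 + \left(3 - 14\right)\right) = - 75 \left(48 - 11\right) = \left(-75\right) 37 = -2775$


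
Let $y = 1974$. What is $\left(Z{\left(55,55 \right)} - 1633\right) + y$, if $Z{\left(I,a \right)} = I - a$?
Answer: $341$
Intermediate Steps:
$\left(Z{\left(55,55 \right)} - 1633\right) + y = \left(\left(55 - 55\right) - 1633\right) + 1974 = \left(0 - 1633\right) + 1974 = -1633 + 1974 = 341$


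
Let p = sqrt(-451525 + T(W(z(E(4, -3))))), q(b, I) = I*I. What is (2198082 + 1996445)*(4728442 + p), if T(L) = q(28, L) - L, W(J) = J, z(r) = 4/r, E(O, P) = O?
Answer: 19833577636934 + 20972635*I*sqrt(18061) ≈ 1.9834e+13 + 2.8185e+9*I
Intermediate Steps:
q(b, I) = I**2
T(L) = L**2 - L
p = 5*I*sqrt(18061) (p = sqrt(-451525 + (4/4)*(-1 + 4/4)) = sqrt(-451525 + (4*(1/4))*(-1 + 4*(1/4))) = sqrt(-451525 + 1*(-1 + 1)) = sqrt(-451525 + 1*0) = sqrt(-451525 + 0) = sqrt(-451525) = 5*I*sqrt(18061) ≈ 671.96*I)
(2198082 + 1996445)*(4728442 + p) = (2198082 + 1996445)*(4728442 + 5*I*sqrt(18061)) = 4194527*(4728442 + 5*I*sqrt(18061)) = 19833577636934 + 20972635*I*sqrt(18061)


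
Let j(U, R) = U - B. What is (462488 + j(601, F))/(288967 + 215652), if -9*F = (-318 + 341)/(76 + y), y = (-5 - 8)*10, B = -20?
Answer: 463109/504619 ≈ 0.91774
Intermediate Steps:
y = -130 (y = -13*10 = -130)
F = 23/486 (F = -(-318 + 341)/(9*(76 - 130)) = -23/(9*(-54)) = -23*(-1)/(9*54) = -⅑*(-23/54) = 23/486 ≈ 0.047325)
j(U, R) = 20 + U (j(U, R) = U - 1*(-20) = U + 20 = 20 + U)
(462488 + j(601, F))/(288967 + 215652) = (462488 + (20 + 601))/(288967 + 215652) = (462488 + 621)/504619 = 463109*(1/504619) = 463109/504619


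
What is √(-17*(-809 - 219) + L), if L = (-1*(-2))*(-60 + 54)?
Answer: 2*√4366 ≈ 132.15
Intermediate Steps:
L = -12 (L = 2*(-6) = -12)
√(-17*(-809 - 219) + L) = √(-17*(-809 - 219) - 12) = √(-17*(-1028) - 12) = √(17476 - 12) = √17464 = 2*√4366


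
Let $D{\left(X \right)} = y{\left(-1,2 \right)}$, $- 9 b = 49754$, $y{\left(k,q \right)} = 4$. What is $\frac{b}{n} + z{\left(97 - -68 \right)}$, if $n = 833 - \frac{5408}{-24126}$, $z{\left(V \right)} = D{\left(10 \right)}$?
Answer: $- \frac{79446638}{30153549} \approx -2.6347$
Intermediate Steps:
$b = - \frac{49754}{9}$ ($b = \left(- \frac{1}{9}\right) 49754 = - \frac{49754}{9} \approx -5528.2$)
$D{\left(X \right)} = 4$
$z{\left(V \right)} = 4$
$n = \frac{10051183}{12063}$ ($n = 833 - 5408 \left(- \frac{1}{24126}\right) = 833 - - \frac{2704}{12063} = 833 + \frac{2704}{12063} = \frac{10051183}{12063} \approx 833.22$)
$\frac{b}{n} + z{\left(97 - -68 \right)} = - \frac{49754}{9 \cdot \frac{10051183}{12063}} + 4 = \left(- \frac{49754}{9}\right) \frac{12063}{10051183} + 4 = - \frac{200060834}{30153549} + 4 = - \frac{79446638}{30153549}$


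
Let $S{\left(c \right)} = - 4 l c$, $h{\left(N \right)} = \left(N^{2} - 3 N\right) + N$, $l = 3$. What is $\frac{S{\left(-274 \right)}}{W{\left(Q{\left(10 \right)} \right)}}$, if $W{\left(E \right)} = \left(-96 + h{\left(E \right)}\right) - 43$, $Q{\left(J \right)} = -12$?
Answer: $\frac{3288}{29} \approx 113.38$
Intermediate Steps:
$h{\left(N \right)} = N^{2} - 2 N$
$W{\left(E \right)} = -139 + E \left(-2 + E\right)$ ($W{\left(E \right)} = \left(-96 + E \left(-2 + E\right)\right) - 43 = -139 + E \left(-2 + E\right)$)
$S{\left(c \right)} = - 12 c$ ($S{\left(c \right)} = \left(-4\right) 3 c = - 12 c$)
$\frac{S{\left(-274 \right)}}{W{\left(Q{\left(10 \right)} \right)}} = \frac{\left(-12\right) \left(-274\right)}{-139 - 12 \left(-2 - 12\right)} = \frac{3288}{-139 - -168} = \frac{3288}{-139 + 168} = \frac{3288}{29}$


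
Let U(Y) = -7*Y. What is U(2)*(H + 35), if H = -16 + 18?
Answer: -518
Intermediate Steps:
H = 2
U(2)*(H + 35) = (-7*2)*(2 + 35) = -14*37 = -518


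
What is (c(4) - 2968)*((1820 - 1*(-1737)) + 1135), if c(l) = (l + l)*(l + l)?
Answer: -13625568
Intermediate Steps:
c(l) = 4*l² (c(l) = (2*l)*(2*l) = 4*l²)
(c(4) - 2968)*((1820 - 1*(-1737)) + 1135) = (4*4² - 2968)*((1820 - 1*(-1737)) + 1135) = (4*16 - 2968)*((1820 + 1737) + 1135) = (64 - 2968)*(3557 + 1135) = -2904*4692 = -13625568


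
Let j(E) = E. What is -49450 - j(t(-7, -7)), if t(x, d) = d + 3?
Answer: -49446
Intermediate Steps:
t(x, d) = 3 + d
-49450 - j(t(-7, -7)) = -49450 - (3 - 7) = -49450 - 1*(-4) = -49450 + 4 = -49446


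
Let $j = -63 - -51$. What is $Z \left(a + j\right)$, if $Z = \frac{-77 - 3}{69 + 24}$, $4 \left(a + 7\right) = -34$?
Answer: $\frac{2200}{93} \approx 23.656$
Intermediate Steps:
$a = - \frac{31}{2}$ ($a = -7 + \frac{1}{4} \left(-34\right) = -7 - \frac{17}{2} = - \frac{31}{2} \approx -15.5$)
$j = -12$ ($j = -63 + 51 = -12$)
$Z = - \frac{80}{93} \approx -0.86022$
$Z \left(a + j\right) = - \frac{80 \left(- \frac{31}{2} - 12\right)}{93} = \left(- \frac{80}{93}\right) \left(- \frac{55}{2}\right) = \frac{2200}{93}$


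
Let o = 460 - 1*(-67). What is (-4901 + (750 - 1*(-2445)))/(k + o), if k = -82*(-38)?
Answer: -1706/3643 ≈ -0.46830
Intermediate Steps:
o = 527 (o = 460 + 67 = 527)
k = 3116
(-4901 + (750 - 1*(-2445)))/(k + o) = (-4901 + (750 - 1*(-2445)))/(3116 + 527) = (-4901 + (750 + 2445))/3643 = (-4901 + 3195)*(1/3643) = -1706*1/3643 = -1706/3643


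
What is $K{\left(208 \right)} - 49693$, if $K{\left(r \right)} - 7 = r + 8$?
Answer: $-49470$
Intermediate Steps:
$K{\left(r \right)} = 15 + r$ ($K{\left(r \right)} = 7 + \left(r + 8\right) = 7 + \left(8 + r\right) = 15 + r$)
$K{\left(208 \right)} - 49693 = \left(15 + 208\right) - 49693 = 223 - 49693 = -49470$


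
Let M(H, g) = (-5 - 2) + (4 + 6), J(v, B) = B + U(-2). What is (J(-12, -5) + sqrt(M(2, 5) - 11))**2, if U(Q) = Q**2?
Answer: (-1 + 2*I*sqrt(2))**2 ≈ -7.0 - 5.6569*I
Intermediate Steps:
J(v, B) = 4 + B (J(v, B) = B + (-2)**2 = B + 4 = 4 + B)
M(H, g) = 3 (M(H, g) = -7 + 10 = 3)
(J(-12, -5) + sqrt(M(2, 5) - 11))**2 = ((4 - 5) + sqrt(3 - 11))**2 = (-1 + sqrt(-8))**2 = (-1 + 2*I*sqrt(2))**2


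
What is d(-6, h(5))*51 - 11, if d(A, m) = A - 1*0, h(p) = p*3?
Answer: -317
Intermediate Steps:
h(p) = 3*p
d(A, m) = A (d(A, m) = A + 0 = A)
d(-6, h(5))*51 - 11 = -6*51 - 11 = -306 - 11 = -317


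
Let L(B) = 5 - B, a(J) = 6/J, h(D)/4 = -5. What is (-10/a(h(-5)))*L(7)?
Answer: -200/3 ≈ -66.667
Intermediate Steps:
h(D) = -20 (h(D) = 4*(-5) = -20)
(-10/a(h(-5)))*L(7) = (-10/(6/(-20)))*(5 - 1*7) = (-10/(6*(-1/20)))*(5 - 7) = (-10/(-3/10))*(-2) = -10/3*(-10)*(-2) = (100/3)*(-2) = -200/3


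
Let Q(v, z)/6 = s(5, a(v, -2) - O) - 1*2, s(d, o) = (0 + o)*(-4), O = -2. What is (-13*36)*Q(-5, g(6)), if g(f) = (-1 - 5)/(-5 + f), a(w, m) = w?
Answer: -28080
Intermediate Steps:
s(d, o) = -4*o (s(d, o) = o*(-4) = -4*o)
g(f) = -6/(-5 + f)
Q(v, z) = -60 - 24*v (Q(v, z) = 6*(-4*(v - 1*(-2)) - 1*2) = 6*(-4*(v + 2) - 2) = 6*(-4*(2 + v) - 2) = 6*((-8 - 4*v) - 2) = 6*(-10 - 4*v) = -60 - 24*v)
(-13*36)*Q(-5, g(6)) = (-13*36)*(-60 - 24*(-5)) = -468*(-60 + 120) = -468*60 = -28080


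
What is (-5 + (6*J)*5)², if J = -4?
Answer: 15625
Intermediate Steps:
(-5 + (6*J)*5)² = (-5 + (6*(-4))*5)² = (-5 - 24*5)² = (-5 - 120)² = (-125)² = 15625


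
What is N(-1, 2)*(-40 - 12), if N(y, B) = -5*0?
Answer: 0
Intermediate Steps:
N(y, B) = 0
N(-1, 2)*(-40 - 12) = 0*(-40 - 12) = 0*(-52) = 0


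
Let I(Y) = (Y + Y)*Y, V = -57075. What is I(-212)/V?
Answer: -89888/57075 ≈ -1.5749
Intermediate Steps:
I(Y) = 2*Y² (I(Y) = (2*Y)*Y = 2*Y²)
I(-212)/V = (2*(-212)²)/(-57075) = (2*44944)*(-1/57075) = 89888*(-1/57075) = -89888/57075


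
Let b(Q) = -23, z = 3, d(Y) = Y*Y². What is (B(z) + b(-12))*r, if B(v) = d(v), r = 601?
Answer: 2404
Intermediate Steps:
d(Y) = Y³
B(v) = v³
(B(z) + b(-12))*r = (3³ - 23)*601 = (27 - 23)*601 = 4*601 = 2404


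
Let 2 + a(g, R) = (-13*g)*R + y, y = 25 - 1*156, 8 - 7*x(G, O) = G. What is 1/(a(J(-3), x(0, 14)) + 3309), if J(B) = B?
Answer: 7/22544 ≈ 0.00031050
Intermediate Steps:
x(G, O) = 8/7 - G/7
y = -131 (y = 25 - 156 = -131)
a(g, R) = -133 - 13*R*g (a(g, R) = -2 + ((-13*g)*R - 131) = -2 + (-13*R*g - 131) = -2 + (-131 - 13*R*g) = -133 - 13*R*g)
1/(a(J(-3), x(0, 14)) + 3309) = 1/((-133 - 13*(8/7 - ⅐*0)*(-3)) + 3309) = 1/((-133 - 13*(8/7 + 0)*(-3)) + 3309) = 1/((-133 - 13*8/7*(-3)) + 3309) = 1/((-133 + 312/7) + 3309) = 1/(-619/7 + 3309) = 1/(22544/7) = 7/22544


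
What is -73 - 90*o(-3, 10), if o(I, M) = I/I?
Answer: -163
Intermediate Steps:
o(I, M) = 1
-73 - 90*o(-3, 10) = -73 - 90*1 = -73 - 90 = -163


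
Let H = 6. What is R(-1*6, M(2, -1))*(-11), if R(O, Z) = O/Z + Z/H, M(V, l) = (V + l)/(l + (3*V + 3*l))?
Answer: 1573/12 ≈ 131.08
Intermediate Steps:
M(V, l) = (V + l)/(3*V + 4*l)
R(O, Z) = Z/6 + O/Z (R(O, Z) = O/Z + Z/6 = Z/6 + O/Z)
R(-1*6, M(2, -1))*(-11) = (((2 - 1)/(3*2 + 4*(-1)))/6 + (-1*6)/(((2 - 1)/(3*2 + 4*(-1)))))*(-11) = ((1/(6 - 4))/6 - 6/(1/(6 - 4)))*(-11) = ((1/2)/6 - 6/(1/2))*(-11) = (((1/2)*1)/6 - 6/((1/2)*1))*(-11) = ((1/6)*(1/2) - 6/1/2)*(-11) = (1/12 - 6*2)*(-11) = (1/12 - 12)*(-11) = -143/12*(-11) = 1573/12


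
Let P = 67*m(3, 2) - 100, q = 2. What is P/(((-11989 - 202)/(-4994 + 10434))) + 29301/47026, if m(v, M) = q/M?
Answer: 8799316011/573293966 ≈ 15.349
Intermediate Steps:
m(v, M) = 2/M
P = -33 (P = 67*(2/2) - 100 = 67*(2*(1/2)) - 100 = 67*1 - 100 = 67 - 100 = -33)
P/(((-11989 - 202)/(-4994 + 10434))) + 29301/47026 = -33*(-4994 + 10434)/(-11989 - 202) + 29301/47026 = -33/((-12191/5440)) + 29301*(1/47026) = -33/((-12191*1/5440)) + 29301/47026 = -33/(-12191/5440) + 29301/47026 = -33*(-5440/12191) + 29301/47026 = 179520/12191 + 29301/47026 = 8799316011/573293966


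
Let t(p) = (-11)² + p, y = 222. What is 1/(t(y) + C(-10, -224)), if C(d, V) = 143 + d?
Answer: 1/476 ≈ 0.0021008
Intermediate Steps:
t(p) = 121 + p
1/(t(y) + C(-10, -224)) = 1/((121 + 222) + (143 - 10)) = 1/(343 + 133) = 1/476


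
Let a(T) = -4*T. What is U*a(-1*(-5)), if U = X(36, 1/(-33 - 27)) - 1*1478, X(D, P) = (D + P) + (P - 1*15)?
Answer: 87422/3 ≈ 29141.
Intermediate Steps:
X(D, P) = -15 + D + 2*P (X(D, P) = (D + P) + (P - 15) = (D + P) + (-15 + P) = -15 + D + 2*P)
U = -43711/30 (U = (-15 + 36 + 2/(-33 - 27)) - 1*1478 = (-15 + 36 + 2/(-60)) - 1478 = (-15 + 36 + 2*(-1/60)) - 1478 = (-15 + 36 - 1/30) - 1478 = 629/30 - 1478 = -43711/30 ≈ -1457.0)
U*a(-1*(-5)) = -(-87422)*(-1*(-5))/15 = -(-87422)*5/15 = -43711/30*(-20) = 87422/3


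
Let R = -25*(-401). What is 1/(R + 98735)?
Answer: 1/108760 ≈ 9.1946e-6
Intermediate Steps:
R = 10025
1/(R + 98735) = 1/(10025 + 98735) = 1/108760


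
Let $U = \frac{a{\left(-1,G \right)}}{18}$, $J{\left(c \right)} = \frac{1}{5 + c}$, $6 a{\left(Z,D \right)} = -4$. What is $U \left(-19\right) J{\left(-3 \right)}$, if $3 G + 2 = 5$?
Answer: $\frac{19}{54} \approx 0.35185$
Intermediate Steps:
$G = 1$ ($G = - \frac{2}{3} + \frac{1}{3} \cdot 5 = - \frac{2}{3} + \frac{5}{3} = 1$)
$a{\left(Z,D \right)} = - \frac{2}{3}$ ($a{\left(Z,D \right)} = \frac{1}{6} \left(-4\right) = - \frac{2}{3}$)
$U = - \frac{1}{27}$ ($U = - \frac{2}{3 \cdot 18} = \left(- \frac{2}{3}\right) \frac{1}{18} = - \frac{1}{27} \approx -0.037037$)
$U \left(-19\right) J{\left(-3 \right)} = \frac{\left(- \frac{1}{27}\right) \left(-19\right)}{5 - 3} = \frac{19}{27 \cdot 2} = \frac{19}{27} \cdot \frac{1}{2} = \frac{19}{54}$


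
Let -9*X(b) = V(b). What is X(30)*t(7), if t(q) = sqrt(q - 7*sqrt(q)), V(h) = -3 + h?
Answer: -3*sqrt(7 - 7*sqrt(7)) ≈ -10.182*I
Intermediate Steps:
X(b) = 1/3 - b/9 (X(b) = -(-3 + b)/9 = 1/3 - b/9)
X(30)*t(7) = (1/3 - 1/9*30)*sqrt(7 - 7*sqrt(7)) = (1/3 - 10/3)*sqrt(7 - 7*sqrt(7)) = -3*sqrt(7 - 7*sqrt(7))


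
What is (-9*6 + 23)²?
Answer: 961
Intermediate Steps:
(-9*6 + 23)² = (-54 + 23)² = (-31)² = 961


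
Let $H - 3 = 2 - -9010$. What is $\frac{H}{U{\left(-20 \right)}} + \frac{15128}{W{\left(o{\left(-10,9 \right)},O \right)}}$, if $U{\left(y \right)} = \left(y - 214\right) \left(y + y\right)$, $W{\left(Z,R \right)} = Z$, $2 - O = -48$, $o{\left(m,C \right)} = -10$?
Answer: $- \frac{4716931}{3120} \approx -1511.8$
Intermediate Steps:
$O = 50$ ($O = 2 - -48 = 2 + 48 = 50$)
$H = 9015$ ($H = 3 + \left(2 - -9010\right) = 3 + \left(2 + 9010\right) = 3 + 9012 = 9015$)
$U{\left(y \right)} = 2 y \left(-214 + y\right)$ ($U{\left(y \right)} = \left(-214 + y\right) 2 y = 2 y \left(-214 + y\right)$)
$\frac{H}{U{\left(-20 \right)}} + \frac{15128}{W{\left(o{\left(-10,9 \right)},O \right)}} = \frac{9015}{2 \left(-20\right) \left(-214 - 20\right)} + \frac{15128}{-10} = \frac{9015}{2 \left(-20\right) \left(-234\right)} + 15128 \left(- \frac{1}{10}\right) = \frac{9015}{9360} - \frac{7564}{5} = 9015 \cdot \frac{1}{9360} - \frac{7564}{5} = \frac{601}{624} - \frac{7564}{5} = - \frac{4716931}{3120}$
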